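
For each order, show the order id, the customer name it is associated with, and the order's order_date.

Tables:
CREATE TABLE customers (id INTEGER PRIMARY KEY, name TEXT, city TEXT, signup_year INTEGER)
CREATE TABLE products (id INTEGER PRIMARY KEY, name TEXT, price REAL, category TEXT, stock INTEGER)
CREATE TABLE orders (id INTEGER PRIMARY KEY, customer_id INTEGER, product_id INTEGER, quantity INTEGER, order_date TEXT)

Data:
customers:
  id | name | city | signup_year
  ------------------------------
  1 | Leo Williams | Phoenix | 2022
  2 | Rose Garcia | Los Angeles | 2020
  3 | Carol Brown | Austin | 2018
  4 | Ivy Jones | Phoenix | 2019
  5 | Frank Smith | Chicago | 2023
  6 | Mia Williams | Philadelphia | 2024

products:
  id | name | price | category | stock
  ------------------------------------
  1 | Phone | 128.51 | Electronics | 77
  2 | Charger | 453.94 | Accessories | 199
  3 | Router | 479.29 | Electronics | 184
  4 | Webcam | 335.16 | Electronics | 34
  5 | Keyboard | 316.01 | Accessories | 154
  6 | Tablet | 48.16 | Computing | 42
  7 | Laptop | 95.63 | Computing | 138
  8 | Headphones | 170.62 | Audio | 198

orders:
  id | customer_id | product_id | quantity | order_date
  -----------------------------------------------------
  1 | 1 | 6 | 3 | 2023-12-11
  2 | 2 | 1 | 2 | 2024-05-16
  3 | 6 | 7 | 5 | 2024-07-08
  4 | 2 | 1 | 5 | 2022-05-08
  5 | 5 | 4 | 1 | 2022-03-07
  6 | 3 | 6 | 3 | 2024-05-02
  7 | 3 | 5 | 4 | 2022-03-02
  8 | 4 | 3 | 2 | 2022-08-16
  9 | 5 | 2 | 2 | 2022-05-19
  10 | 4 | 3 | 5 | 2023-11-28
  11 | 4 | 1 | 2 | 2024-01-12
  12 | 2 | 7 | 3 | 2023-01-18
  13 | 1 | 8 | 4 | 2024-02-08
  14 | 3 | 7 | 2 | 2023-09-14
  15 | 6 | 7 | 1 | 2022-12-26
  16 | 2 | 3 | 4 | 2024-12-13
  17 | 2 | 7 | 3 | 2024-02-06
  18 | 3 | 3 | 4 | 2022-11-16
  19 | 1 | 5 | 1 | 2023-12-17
SELECT c.id, p.name AS customer, c.order_date FROM orders c JOIN customers p ON c.customer_id = p.id

Execution result:
id | customer | order_date
1 | Leo Williams | 2023-12-11
2 | Rose Garcia | 2024-05-16
3 | Mia Williams | 2024-07-08
4 | Rose Garcia | 2022-05-08
5 | Frank Smith | 2022-03-07
6 | Carol Brown | 2024-05-02
7 | Carol Brown | 2022-03-02
8 | Ivy Jones | 2022-08-16
9 | Frank Smith | 2022-05-19
10 | Ivy Jones | 2023-11-28
11 | Ivy Jones | 2024-01-12
12 | Rose Garcia | 2023-01-18
13 | Leo Williams | 2024-02-08
14 | Carol Brown | 2023-09-14
15 | Mia Williams | 2022-12-26
16 | Rose Garcia | 2024-12-13
17 | Rose Garcia | 2024-02-06
18 | Carol Brown | 2022-11-16
19 | Leo Williams | 2023-12-17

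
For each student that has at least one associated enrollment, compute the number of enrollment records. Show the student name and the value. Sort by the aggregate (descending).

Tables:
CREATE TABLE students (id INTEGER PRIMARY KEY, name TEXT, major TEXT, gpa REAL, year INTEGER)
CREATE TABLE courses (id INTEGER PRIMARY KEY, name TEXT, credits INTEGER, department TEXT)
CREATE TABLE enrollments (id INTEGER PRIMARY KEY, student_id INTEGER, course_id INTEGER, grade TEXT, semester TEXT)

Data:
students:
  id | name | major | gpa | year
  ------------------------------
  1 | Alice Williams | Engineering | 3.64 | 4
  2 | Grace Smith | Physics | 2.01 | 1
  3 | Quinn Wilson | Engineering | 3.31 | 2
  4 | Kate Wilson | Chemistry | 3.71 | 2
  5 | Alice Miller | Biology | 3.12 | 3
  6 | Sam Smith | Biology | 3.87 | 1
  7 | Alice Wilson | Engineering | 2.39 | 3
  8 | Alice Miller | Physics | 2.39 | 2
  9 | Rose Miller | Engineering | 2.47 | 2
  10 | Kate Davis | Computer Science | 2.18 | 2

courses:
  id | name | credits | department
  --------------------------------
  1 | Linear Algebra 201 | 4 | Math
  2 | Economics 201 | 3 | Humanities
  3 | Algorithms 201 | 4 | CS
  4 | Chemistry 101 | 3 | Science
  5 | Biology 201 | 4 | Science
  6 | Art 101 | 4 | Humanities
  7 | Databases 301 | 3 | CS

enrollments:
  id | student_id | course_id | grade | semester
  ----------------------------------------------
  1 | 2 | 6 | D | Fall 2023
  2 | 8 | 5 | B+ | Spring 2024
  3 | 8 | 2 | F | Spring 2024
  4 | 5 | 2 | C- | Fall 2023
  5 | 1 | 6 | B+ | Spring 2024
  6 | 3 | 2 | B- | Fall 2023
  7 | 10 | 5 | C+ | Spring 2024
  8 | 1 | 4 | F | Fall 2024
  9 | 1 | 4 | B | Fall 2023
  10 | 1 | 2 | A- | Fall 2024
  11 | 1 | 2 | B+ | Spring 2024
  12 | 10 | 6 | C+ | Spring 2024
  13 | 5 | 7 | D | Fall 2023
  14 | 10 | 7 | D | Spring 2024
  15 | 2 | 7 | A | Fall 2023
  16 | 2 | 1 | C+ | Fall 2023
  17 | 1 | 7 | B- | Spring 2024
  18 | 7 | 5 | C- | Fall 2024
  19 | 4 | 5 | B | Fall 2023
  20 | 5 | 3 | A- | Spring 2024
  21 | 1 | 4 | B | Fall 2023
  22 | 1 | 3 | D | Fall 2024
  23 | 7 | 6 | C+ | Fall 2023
SELECT p.name, COUNT(*) AS n FROM enrollments c JOIN students p ON c.student_id = p.id GROUP BY p.id, p.name ORDER BY n DESC

Execution result:
name | n
Alice Williams | 8
Grace Smith | 3
Alice Miller | 3
Kate Davis | 3
Alice Wilson | 2
Alice Miller | 2
Quinn Wilson | 1
Kate Wilson | 1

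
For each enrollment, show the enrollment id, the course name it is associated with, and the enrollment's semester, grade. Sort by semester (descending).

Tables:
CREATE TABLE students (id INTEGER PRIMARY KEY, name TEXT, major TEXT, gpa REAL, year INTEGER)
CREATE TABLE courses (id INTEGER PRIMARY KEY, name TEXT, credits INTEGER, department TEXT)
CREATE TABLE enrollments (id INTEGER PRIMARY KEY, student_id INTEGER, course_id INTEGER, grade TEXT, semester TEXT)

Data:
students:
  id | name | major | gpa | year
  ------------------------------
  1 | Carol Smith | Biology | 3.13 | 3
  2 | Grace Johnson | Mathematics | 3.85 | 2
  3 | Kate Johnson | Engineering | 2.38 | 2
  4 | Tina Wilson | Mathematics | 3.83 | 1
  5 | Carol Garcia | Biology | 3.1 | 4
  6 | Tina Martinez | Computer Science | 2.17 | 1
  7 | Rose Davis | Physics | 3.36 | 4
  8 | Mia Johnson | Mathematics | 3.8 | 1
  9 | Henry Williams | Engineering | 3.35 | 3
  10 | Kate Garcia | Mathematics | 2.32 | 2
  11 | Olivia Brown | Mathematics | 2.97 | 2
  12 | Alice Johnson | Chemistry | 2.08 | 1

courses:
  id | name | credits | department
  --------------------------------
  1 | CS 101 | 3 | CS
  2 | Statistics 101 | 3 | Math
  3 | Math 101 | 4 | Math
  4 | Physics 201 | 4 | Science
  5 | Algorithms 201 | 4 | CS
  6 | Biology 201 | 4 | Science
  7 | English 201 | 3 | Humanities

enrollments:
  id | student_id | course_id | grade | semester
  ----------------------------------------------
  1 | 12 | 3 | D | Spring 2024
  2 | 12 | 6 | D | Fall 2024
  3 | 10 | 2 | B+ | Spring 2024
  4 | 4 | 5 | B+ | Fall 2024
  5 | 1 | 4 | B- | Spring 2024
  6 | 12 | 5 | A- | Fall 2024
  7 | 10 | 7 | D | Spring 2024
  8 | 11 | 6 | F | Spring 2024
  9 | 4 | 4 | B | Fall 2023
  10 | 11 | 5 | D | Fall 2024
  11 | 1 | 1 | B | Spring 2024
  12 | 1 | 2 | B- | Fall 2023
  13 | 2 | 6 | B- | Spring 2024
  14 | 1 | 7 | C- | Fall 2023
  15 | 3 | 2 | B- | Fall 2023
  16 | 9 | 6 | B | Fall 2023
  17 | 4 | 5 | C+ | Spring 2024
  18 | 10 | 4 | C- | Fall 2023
SELECT c.id, p.name AS course, c.semester, c.grade FROM enrollments c JOIN courses p ON c.course_id = p.id ORDER BY c.semester DESC

Execution result:
id | course | semester | grade
1 | Math 101 | Spring 2024 | D
3 | Statistics 101 | Spring 2024 | B+
5 | Physics 201 | Spring 2024 | B-
7 | English 201 | Spring 2024 | D
8 | Biology 201 | Spring 2024 | F
11 | CS 101 | Spring 2024 | B
13 | Biology 201 | Spring 2024 | B-
17 | Algorithms 201 | Spring 2024 | C+
2 | Biology 201 | Fall 2024 | D
4 | Algorithms 201 | Fall 2024 | B+
6 | Algorithms 201 | Fall 2024 | A-
10 | Algorithms 201 | Fall 2024 | D
9 | Physics 201 | Fall 2023 | B
12 | Statistics 101 | Fall 2023 | B-
14 | English 201 | Fall 2023 | C-
15 | Statistics 101 | Fall 2023 | B-
16 | Biology 201 | Fall 2023 | B
18 | Physics 201 | Fall 2023 | C-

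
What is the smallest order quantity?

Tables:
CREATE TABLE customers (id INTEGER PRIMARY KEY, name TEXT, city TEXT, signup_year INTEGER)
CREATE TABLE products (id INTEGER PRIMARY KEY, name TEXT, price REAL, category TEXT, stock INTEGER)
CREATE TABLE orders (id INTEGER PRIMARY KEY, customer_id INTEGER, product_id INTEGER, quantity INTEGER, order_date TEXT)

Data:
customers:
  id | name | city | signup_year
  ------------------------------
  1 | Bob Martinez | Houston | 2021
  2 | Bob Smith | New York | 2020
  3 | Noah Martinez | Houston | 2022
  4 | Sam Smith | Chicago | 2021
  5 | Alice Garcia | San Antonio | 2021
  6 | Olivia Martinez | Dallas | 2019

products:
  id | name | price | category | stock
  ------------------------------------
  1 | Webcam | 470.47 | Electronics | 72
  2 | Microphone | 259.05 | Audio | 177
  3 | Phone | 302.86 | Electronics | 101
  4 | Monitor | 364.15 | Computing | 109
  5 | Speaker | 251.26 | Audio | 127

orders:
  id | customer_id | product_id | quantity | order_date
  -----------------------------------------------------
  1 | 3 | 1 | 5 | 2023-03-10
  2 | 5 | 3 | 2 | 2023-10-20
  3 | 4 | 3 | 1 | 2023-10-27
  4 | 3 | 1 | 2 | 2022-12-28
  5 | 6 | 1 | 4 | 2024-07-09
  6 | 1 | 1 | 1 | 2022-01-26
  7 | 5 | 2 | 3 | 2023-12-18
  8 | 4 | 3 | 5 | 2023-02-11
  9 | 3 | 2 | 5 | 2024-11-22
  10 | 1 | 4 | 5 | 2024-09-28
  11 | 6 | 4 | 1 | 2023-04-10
SELECT MIN(quantity) FROM orders

Execution result:
1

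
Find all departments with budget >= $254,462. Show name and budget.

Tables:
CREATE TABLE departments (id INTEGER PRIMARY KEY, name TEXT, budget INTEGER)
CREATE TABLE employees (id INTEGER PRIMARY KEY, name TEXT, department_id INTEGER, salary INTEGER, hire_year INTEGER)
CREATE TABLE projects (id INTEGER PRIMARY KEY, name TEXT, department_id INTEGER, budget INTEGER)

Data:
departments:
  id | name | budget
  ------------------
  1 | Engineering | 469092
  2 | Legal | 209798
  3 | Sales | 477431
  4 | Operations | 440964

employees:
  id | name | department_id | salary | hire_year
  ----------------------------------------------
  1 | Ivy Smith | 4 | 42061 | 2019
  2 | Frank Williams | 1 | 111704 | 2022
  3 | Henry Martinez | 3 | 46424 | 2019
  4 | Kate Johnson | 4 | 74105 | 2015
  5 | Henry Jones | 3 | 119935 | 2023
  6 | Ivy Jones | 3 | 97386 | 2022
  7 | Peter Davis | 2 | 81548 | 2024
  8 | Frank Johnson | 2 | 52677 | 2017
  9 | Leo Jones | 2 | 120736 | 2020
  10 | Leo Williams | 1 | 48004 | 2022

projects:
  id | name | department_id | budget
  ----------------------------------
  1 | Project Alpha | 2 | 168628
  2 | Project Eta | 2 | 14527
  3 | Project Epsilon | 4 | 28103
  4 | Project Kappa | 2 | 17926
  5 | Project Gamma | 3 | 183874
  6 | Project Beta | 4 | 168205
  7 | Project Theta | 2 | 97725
SELECT name, budget FROM departments WHERE budget >= 254462

Execution result:
name | budget
Engineering | 469092
Sales | 477431
Operations | 440964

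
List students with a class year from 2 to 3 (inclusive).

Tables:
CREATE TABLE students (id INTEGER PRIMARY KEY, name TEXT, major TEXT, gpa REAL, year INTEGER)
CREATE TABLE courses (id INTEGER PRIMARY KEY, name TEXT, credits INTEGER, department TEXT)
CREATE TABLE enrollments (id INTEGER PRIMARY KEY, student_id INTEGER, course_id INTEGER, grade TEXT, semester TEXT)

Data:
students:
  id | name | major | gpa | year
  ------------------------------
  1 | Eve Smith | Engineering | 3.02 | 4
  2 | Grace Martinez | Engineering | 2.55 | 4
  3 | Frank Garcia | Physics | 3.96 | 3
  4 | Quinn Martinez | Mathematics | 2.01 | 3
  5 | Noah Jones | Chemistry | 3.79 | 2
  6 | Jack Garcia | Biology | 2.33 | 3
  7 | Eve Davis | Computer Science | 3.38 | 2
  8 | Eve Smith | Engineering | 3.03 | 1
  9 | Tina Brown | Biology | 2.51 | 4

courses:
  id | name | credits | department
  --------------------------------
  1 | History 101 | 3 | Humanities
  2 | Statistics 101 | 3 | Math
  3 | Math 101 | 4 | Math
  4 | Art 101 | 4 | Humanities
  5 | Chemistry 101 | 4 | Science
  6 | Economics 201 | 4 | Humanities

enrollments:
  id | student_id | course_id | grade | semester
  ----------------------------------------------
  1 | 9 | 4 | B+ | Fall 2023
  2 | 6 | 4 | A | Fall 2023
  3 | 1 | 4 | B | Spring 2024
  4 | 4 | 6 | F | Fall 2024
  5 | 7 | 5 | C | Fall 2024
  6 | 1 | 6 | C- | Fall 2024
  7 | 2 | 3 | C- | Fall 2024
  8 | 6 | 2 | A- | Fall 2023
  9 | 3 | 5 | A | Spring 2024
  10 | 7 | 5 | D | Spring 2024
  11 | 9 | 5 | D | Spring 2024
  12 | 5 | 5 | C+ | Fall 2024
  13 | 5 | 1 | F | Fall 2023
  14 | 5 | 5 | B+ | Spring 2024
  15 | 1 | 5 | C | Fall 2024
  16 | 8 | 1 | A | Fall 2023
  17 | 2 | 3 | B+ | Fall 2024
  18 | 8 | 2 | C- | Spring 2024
SELECT name, year FROM students WHERE year BETWEEN 2 AND 3

Execution result:
name | year
Frank Garcia | 3
Quinn Martinez | 3
Noah Jones | 2
Jack Garcia | 3
Eve Davis | 2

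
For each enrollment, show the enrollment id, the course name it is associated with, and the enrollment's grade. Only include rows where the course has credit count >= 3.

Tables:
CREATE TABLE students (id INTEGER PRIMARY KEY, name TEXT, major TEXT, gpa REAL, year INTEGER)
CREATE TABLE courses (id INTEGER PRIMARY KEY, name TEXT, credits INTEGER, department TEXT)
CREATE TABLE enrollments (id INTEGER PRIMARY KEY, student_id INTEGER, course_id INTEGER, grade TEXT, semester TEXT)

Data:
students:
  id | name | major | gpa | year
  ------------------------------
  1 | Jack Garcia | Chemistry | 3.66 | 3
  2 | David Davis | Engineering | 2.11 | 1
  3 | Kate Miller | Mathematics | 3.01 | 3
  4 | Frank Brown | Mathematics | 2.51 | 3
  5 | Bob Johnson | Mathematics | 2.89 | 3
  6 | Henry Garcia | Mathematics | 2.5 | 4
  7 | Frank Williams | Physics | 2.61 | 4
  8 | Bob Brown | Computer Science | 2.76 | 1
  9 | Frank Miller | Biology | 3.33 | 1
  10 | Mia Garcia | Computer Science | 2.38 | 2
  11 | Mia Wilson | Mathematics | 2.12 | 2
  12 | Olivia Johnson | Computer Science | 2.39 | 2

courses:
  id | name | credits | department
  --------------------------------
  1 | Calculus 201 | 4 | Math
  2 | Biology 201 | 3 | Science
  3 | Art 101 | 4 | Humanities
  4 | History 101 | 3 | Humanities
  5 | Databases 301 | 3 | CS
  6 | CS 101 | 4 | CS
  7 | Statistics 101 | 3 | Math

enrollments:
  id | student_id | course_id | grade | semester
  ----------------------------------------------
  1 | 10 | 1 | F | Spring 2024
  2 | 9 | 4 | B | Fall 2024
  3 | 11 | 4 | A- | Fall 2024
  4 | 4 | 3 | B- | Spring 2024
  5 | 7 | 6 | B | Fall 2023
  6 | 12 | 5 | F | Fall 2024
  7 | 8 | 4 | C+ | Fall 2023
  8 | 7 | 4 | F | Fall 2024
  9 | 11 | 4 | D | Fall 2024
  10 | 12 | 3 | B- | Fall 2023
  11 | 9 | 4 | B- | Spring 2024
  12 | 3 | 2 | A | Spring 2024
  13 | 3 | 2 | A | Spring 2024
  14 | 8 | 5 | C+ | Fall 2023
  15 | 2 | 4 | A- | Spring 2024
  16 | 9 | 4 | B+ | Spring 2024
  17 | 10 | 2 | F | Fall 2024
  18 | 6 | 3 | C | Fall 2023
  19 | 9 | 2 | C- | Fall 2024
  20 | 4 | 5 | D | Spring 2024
SELECT c.id, p.name AS course, c.grade FROM enrollments c JOIN courses p ON c.course_id = p.id WHERE p.credits >= 3

Execution result:
id | course | grade
1 | Calculus 201 | F
2 | History 101 | B
3 | History 101 | A-
4 | Art 101 | B-
5 | CS 101 | B
6 | Databases 301 | F
7 | History 101 | C+
8 | History 101 | F
9 | History 101 | D
10 | Art 101 | B-
11 | History 101 | B-
12 | Biology 201 | A
13 | Biology 201 | A
14 | Databases 301 | C+
15 | History 101 | A-
16 | History 101 | B+
17 | Biology 201 | F
18 | Art 101 | C
19 | Biology 201 | C-
20 | Databases 301 | D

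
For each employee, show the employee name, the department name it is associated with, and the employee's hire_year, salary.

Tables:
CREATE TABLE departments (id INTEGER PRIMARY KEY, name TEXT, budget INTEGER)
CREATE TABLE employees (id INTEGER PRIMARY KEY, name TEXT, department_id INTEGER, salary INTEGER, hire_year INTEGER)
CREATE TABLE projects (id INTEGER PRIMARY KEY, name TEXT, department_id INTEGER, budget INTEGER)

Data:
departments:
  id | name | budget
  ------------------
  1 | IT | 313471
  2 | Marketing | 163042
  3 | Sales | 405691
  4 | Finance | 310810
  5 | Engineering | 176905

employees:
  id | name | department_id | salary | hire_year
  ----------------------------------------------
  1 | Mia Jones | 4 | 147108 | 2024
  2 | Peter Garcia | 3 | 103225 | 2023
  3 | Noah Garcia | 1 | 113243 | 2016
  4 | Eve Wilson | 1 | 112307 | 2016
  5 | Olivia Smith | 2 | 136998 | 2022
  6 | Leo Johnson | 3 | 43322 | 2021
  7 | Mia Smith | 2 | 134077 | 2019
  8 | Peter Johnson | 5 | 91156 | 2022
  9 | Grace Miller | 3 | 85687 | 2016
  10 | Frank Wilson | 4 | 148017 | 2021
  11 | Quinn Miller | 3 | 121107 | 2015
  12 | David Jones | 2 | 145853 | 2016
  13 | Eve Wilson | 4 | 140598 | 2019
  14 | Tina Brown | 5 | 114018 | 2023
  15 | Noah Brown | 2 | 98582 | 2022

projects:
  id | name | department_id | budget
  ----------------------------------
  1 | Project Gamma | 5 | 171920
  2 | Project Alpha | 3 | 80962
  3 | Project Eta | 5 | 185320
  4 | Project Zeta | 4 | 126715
SELECT c.name, p.name AS department, c.hire_year, c.salary FROM employees c JOIN departments p ON c.department_id = p.id

Execution result:
name | department | hire_year | salary
Mia Jones | Finance | 2024 | 147108
Peter Garcia | Sales | 2023 | 103225
Noah Garcia | IT | 2016 | 113243
Eve Wilson | IT | 2016 | 112307
Olivia Smith | Marketing | 2022 | 136998
Leo Johnson | Sales | 2021 | 43322
Mia Smith | Marketing | 2019 | 134077
Peter Johnson | Engineering | 2022 | 91156
Grace Miller | Sales | 2016 | 85687
Frank Wilson | Finance | 2021 | 148017
Quinn Miller | Sales | 2015 | 121107
David Jones | Marketing | 2016 | 145853
Eve Wilson | Finance | 2019 | 140598
Tina Brown | Engineering | 2023 | 114018
Noah Brown | Marketing | 2022 | 98582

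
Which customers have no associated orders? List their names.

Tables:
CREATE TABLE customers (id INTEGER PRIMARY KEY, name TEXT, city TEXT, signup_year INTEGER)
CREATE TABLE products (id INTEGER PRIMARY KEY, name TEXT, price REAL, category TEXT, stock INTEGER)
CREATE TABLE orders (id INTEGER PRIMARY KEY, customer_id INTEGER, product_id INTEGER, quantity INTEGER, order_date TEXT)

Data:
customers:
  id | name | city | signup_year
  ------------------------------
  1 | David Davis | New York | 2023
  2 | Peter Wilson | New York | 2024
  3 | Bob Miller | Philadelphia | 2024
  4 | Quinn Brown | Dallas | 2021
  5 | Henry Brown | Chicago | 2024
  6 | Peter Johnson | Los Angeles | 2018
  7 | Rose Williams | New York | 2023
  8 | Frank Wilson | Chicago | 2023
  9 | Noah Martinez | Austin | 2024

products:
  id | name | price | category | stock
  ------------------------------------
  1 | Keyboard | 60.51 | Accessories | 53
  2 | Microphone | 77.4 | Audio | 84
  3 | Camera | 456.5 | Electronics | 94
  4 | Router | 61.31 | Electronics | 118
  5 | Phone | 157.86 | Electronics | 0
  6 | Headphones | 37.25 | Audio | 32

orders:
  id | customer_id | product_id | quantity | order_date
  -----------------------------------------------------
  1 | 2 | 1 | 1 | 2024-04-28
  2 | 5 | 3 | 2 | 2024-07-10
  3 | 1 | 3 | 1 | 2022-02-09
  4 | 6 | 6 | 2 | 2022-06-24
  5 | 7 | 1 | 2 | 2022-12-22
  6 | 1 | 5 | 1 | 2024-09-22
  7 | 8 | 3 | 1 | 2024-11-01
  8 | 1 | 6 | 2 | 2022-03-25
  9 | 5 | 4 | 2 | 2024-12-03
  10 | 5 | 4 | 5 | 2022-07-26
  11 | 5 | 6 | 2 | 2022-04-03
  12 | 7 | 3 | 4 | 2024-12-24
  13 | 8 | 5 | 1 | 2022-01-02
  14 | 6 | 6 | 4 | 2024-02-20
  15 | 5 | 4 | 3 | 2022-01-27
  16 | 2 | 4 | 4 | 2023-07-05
SELECT p.name FROM customers p LEFT JOIN orders c ON c.customer_id = p.id WHERE c.id IS NULL

Execution result:
name
Bob Miller
Quinn Brown
Noah Martinez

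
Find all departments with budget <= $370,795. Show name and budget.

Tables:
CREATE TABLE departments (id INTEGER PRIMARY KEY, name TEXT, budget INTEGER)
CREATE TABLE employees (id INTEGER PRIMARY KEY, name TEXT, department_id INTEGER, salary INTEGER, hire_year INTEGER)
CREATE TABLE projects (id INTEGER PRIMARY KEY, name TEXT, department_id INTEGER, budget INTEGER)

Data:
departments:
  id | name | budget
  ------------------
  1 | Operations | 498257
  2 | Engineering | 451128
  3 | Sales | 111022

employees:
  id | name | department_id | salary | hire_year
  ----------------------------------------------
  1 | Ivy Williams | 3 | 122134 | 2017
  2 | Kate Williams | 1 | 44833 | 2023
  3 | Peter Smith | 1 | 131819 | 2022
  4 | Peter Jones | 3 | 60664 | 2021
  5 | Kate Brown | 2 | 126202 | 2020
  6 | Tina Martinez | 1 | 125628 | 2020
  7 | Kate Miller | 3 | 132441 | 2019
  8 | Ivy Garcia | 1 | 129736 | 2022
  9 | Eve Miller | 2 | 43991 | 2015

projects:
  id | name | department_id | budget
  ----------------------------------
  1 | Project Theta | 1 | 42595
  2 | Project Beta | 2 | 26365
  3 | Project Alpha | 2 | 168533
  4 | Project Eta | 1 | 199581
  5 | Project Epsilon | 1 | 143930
SELECT name, budget FROM departments WHERE budget <= 370795

Execution result:
name | budget
Sales | 111022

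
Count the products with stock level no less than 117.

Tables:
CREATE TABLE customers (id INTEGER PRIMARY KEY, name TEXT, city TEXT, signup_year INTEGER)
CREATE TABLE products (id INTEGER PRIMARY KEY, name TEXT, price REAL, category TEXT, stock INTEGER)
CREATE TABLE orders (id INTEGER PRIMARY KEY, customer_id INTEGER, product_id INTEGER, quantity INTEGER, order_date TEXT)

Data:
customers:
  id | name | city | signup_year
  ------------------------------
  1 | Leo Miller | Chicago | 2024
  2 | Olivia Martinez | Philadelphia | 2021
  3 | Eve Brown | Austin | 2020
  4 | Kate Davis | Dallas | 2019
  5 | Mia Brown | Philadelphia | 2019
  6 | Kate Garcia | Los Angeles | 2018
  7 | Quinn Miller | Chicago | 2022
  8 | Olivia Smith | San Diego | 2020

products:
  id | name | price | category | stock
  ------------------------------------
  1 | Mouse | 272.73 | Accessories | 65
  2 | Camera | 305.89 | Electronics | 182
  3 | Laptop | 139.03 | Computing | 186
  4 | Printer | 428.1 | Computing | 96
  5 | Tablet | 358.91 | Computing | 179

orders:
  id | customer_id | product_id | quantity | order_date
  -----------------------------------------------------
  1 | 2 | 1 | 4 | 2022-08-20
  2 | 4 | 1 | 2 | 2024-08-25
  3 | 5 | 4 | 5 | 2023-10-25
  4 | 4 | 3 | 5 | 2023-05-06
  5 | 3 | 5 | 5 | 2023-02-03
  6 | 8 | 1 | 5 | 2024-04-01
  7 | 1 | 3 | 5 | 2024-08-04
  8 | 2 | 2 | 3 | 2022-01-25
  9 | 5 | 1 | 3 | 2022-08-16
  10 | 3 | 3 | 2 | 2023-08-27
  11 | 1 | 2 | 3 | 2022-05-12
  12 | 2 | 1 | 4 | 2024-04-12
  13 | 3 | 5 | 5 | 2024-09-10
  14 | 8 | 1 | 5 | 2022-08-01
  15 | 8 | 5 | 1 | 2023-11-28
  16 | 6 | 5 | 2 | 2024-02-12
SELECT COUNT(*) FROM products WHERE stock >= 117

Execution result:
3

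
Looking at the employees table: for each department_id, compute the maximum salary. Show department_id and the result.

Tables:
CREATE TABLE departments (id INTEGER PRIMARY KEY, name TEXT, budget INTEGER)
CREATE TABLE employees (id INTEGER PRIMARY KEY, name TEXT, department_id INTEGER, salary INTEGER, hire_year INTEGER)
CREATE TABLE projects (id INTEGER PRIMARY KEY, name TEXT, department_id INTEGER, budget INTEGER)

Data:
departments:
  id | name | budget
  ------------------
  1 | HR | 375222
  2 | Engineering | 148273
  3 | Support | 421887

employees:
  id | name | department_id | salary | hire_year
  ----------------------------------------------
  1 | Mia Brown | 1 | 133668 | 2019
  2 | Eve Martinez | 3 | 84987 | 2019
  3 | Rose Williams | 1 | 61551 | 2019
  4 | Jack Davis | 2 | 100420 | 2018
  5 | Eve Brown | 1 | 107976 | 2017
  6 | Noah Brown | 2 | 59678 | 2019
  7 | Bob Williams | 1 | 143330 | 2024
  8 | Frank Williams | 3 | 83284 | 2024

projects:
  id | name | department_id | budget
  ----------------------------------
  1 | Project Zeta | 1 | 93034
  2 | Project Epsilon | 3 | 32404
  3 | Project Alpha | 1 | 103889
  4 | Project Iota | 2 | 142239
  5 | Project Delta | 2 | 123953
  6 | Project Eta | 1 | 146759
SELECT department_id, MAX(salary) AS max_salary FROM employees GROUP BY department_id

Execution result:
department_id | max_salary
1 | 143330
2 | 100420
3 | 84987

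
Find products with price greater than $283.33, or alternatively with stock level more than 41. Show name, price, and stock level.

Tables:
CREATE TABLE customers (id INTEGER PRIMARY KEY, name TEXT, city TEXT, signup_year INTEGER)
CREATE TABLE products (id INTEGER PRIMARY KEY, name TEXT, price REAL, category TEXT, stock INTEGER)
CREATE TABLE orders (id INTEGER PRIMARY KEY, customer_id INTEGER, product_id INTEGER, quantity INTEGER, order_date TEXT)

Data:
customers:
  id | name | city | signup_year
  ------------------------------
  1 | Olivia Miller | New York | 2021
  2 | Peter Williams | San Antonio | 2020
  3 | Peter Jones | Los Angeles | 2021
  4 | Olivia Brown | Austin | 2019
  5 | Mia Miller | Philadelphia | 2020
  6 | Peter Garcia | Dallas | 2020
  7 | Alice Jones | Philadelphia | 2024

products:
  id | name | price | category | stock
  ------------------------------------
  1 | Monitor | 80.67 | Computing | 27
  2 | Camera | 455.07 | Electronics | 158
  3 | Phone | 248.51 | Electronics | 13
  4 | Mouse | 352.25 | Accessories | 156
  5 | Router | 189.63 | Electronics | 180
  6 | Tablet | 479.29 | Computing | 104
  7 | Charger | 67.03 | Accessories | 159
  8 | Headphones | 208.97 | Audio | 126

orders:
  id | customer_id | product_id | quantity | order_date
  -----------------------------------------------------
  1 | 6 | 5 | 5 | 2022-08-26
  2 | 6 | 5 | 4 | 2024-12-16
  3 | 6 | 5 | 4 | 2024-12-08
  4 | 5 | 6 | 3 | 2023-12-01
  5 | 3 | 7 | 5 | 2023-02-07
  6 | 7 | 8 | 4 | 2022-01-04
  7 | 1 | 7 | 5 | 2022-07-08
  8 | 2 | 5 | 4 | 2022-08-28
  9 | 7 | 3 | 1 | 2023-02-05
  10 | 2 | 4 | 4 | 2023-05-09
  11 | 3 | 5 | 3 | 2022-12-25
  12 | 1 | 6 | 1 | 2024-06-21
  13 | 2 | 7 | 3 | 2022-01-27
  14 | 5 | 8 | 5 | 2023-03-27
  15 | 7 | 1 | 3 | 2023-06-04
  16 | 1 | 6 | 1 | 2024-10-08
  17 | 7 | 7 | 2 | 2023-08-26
SELECT name, price, stock FROM products WHERE price > 283.33 OR stock > 41

Execution result:
name | price | stock
Camera | 455.07 | 158
Mouse | 352.25 | 156
Router | 189.63 | 180
Tablet | 479.29 | 104
Charger | 67.03 | 159
Headphones | 208.97 | 126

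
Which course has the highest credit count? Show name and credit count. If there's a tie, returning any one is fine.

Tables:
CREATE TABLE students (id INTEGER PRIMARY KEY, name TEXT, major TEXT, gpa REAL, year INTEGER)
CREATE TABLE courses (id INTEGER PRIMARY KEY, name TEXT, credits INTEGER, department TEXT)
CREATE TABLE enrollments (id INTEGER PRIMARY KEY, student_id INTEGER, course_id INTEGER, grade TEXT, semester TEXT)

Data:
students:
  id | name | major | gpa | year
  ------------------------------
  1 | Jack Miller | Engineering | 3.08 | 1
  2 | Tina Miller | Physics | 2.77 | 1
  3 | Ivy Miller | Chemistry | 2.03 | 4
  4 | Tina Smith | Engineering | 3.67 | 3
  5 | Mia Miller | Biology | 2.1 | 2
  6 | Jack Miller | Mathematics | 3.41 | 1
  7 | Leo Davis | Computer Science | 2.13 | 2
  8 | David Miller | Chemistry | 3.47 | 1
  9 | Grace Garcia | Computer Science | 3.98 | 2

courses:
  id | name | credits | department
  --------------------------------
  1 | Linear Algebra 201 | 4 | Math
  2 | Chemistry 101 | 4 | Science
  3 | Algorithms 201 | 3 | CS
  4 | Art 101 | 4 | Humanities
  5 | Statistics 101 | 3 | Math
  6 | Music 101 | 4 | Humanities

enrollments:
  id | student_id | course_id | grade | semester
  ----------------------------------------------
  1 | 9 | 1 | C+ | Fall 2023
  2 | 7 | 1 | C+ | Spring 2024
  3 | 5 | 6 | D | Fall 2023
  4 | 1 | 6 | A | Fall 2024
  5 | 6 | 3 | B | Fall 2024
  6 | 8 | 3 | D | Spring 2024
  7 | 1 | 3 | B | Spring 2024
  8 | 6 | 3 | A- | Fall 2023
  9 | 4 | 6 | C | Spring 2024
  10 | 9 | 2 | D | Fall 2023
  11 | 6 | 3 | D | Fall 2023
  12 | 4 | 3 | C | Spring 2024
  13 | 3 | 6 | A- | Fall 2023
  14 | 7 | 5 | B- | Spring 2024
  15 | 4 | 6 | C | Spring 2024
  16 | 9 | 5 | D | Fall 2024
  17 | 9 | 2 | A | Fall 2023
SELECT name, credits FROM courses ORDER BY credits DESC LIMIT 1

Execution result:
name | credits
Linear Algebra 201 | 4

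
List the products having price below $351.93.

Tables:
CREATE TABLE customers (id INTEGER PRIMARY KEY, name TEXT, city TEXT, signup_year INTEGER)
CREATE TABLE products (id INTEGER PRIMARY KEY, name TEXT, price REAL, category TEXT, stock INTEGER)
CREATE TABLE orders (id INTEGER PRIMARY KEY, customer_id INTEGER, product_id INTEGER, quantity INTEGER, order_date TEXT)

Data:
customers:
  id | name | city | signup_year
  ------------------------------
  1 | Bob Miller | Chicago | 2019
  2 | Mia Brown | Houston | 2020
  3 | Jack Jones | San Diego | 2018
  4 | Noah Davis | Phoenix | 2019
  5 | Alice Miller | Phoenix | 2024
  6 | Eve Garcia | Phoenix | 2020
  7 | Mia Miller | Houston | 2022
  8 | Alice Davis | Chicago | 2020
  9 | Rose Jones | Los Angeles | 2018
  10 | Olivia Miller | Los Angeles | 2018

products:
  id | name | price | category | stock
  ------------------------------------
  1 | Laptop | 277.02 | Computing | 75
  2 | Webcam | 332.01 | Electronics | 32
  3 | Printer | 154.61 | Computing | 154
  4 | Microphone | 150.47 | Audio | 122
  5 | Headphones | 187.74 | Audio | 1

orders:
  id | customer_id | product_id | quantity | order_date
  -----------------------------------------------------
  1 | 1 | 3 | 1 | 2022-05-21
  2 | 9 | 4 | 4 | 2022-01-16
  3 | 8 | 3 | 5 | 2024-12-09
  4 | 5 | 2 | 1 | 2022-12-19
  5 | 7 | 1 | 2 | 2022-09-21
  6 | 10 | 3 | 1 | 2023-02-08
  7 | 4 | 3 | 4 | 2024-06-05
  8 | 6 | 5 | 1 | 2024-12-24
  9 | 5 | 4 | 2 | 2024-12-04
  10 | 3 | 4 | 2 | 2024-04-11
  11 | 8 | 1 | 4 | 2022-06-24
SELECT name, price FROM products WHERE price < 351.93

Execution result:
name | price
Laptop | 277.02
Webcam | 332.01
Printer | 154.61
Microphone | 150.47
Headphones | 187.74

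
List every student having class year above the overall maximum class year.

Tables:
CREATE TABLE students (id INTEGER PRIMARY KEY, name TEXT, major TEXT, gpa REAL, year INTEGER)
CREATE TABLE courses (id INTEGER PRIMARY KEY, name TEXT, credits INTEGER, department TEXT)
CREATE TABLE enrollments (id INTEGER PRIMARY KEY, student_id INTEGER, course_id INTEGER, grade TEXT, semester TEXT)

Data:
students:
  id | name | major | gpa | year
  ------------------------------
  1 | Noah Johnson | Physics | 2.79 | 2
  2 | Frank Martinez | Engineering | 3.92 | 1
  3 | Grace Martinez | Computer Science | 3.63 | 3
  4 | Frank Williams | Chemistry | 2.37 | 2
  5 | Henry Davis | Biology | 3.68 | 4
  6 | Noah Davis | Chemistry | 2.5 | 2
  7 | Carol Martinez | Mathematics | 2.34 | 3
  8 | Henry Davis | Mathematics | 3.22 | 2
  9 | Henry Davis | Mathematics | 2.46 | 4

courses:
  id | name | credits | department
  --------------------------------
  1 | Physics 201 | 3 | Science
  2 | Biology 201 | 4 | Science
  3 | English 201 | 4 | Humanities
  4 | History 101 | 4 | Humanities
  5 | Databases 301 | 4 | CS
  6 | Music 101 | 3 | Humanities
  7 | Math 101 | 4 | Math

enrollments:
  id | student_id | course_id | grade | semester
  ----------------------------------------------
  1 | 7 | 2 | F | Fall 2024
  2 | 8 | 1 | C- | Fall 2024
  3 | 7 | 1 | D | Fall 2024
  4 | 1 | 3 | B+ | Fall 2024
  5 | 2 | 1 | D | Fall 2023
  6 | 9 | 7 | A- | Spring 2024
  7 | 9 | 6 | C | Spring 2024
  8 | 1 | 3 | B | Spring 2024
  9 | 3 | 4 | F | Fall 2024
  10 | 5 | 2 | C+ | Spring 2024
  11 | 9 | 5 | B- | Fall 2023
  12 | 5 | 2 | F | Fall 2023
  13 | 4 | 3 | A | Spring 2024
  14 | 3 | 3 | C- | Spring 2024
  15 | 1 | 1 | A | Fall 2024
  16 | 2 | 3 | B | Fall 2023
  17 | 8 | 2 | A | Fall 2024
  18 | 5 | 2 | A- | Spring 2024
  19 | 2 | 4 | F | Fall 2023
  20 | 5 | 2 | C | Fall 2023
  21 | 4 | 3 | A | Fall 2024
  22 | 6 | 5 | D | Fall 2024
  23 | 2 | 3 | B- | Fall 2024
SELECT name, year FROM students WHERE year > (SELECT MAX(year) FROM students)

Execution result:
(no rows)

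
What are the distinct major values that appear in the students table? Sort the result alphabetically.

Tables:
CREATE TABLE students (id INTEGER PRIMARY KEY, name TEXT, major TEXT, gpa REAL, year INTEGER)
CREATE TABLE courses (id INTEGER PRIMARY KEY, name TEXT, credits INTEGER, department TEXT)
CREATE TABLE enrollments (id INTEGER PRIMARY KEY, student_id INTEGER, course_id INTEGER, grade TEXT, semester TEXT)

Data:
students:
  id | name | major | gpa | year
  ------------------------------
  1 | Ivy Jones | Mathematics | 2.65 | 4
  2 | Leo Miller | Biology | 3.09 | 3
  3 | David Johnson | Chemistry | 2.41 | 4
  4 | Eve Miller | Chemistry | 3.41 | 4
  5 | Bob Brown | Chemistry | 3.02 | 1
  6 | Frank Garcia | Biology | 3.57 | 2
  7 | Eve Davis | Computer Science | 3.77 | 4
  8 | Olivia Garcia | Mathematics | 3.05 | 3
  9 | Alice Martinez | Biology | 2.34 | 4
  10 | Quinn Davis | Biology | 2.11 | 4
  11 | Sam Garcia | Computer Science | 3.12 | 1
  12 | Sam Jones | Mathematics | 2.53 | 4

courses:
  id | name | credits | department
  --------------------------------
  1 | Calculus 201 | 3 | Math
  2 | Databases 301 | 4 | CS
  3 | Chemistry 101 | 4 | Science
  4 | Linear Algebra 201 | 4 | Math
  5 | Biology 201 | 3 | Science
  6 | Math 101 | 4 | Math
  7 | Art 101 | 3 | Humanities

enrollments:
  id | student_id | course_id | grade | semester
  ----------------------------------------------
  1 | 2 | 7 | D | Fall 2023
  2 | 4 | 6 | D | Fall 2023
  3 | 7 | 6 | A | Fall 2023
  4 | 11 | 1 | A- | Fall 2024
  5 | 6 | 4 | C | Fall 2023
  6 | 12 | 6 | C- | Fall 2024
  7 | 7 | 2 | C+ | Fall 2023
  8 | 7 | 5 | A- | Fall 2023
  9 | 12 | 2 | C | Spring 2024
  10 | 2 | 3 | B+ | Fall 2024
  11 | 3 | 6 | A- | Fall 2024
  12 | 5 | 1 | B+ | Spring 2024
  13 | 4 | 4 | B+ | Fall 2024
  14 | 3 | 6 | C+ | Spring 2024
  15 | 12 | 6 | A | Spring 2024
SELECT DISTINCT major FROM students ORDER BY major

Execution result:
major
Biology
Chemistry
Computer Science
Mathematics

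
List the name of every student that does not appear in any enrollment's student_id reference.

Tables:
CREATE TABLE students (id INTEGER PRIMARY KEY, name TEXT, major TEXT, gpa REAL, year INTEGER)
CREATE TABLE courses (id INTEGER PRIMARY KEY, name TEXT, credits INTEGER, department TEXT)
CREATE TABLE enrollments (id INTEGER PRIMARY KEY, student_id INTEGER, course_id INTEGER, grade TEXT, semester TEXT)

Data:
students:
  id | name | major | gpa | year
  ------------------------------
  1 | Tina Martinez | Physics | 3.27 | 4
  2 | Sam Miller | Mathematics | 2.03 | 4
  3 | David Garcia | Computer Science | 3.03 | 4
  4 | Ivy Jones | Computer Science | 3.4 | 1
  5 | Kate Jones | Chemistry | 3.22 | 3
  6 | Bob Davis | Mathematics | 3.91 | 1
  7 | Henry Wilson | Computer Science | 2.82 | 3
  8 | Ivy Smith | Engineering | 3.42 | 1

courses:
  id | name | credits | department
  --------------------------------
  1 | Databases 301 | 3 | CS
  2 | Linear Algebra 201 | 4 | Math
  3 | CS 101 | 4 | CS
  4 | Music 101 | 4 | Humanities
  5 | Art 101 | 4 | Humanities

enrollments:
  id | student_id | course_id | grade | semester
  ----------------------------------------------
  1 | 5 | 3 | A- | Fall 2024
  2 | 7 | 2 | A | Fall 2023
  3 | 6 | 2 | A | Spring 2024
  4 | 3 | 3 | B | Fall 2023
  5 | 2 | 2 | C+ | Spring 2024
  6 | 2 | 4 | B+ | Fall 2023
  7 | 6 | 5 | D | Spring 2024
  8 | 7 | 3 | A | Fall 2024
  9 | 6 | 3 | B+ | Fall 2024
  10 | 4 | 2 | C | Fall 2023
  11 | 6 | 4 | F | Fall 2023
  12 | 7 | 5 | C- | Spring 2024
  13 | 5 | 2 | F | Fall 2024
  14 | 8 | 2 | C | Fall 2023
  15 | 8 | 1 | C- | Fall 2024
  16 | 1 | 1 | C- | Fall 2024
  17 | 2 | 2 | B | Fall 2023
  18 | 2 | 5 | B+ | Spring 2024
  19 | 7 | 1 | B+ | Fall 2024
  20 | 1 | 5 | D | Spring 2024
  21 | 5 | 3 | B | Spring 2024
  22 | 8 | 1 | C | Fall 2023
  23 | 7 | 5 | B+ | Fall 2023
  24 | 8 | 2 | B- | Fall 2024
SELECT p.name FROM students p LEFT JOIN enrollments c ON c.student_id = p.id WHERE c.id IS NULL

Execution result:
(no rows)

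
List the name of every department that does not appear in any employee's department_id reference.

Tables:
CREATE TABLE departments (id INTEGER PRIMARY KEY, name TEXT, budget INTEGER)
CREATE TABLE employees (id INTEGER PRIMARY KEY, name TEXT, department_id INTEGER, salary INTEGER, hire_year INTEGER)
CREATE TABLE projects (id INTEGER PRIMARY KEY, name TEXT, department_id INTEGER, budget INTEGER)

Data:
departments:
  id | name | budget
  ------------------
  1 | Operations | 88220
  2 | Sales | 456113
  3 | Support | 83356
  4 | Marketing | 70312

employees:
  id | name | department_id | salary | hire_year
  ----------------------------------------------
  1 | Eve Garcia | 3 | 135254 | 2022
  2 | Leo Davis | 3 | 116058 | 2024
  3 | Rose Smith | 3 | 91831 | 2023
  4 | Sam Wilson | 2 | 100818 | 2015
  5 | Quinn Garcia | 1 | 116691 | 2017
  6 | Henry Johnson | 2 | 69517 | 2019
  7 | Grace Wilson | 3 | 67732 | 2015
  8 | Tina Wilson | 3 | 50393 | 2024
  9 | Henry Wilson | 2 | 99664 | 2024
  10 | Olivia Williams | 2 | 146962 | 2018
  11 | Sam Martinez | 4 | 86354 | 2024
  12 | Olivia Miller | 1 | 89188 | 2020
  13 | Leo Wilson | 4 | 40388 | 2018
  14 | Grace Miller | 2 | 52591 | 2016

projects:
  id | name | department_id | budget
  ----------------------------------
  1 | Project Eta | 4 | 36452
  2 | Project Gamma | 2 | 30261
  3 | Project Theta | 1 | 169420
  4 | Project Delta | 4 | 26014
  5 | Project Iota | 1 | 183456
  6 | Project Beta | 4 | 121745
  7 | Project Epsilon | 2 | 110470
SELECT p.name FROM departments p LEFT JOIN employees c ON c.department_id = p.id WHERE c.id IS NULL

Execution result:
(no rows)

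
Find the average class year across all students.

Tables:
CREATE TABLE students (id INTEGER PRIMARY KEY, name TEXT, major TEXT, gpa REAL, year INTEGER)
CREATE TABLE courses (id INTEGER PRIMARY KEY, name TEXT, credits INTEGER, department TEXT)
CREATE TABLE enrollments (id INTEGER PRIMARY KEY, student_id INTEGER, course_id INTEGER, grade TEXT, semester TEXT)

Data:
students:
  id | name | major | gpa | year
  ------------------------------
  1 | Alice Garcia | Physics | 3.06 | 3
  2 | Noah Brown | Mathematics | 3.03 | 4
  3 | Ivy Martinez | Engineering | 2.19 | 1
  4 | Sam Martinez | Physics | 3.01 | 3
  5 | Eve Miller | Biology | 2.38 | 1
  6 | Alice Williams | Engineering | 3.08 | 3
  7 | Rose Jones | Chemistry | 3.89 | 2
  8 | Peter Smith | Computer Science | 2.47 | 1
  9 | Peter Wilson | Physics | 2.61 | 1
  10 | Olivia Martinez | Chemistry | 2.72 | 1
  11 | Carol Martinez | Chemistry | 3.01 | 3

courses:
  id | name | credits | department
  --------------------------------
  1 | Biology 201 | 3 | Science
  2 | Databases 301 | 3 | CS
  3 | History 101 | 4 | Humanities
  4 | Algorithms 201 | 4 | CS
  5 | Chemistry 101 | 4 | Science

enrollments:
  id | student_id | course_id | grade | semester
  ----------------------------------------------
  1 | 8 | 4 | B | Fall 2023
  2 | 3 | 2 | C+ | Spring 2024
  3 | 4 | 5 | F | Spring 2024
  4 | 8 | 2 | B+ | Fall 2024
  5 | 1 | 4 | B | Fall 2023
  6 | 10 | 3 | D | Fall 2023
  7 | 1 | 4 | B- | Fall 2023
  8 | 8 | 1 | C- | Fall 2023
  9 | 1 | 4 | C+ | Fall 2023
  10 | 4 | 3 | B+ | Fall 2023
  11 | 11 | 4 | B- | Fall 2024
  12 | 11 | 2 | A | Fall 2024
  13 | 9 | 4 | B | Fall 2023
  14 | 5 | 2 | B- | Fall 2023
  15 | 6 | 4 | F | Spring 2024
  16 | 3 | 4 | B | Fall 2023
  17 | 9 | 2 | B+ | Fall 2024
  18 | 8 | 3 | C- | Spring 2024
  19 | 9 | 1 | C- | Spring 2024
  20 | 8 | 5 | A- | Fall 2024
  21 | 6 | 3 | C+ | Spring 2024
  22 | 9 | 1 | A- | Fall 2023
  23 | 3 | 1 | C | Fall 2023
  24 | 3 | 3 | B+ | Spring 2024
SELECT AVG(year) FROM students

Execution result:
2.09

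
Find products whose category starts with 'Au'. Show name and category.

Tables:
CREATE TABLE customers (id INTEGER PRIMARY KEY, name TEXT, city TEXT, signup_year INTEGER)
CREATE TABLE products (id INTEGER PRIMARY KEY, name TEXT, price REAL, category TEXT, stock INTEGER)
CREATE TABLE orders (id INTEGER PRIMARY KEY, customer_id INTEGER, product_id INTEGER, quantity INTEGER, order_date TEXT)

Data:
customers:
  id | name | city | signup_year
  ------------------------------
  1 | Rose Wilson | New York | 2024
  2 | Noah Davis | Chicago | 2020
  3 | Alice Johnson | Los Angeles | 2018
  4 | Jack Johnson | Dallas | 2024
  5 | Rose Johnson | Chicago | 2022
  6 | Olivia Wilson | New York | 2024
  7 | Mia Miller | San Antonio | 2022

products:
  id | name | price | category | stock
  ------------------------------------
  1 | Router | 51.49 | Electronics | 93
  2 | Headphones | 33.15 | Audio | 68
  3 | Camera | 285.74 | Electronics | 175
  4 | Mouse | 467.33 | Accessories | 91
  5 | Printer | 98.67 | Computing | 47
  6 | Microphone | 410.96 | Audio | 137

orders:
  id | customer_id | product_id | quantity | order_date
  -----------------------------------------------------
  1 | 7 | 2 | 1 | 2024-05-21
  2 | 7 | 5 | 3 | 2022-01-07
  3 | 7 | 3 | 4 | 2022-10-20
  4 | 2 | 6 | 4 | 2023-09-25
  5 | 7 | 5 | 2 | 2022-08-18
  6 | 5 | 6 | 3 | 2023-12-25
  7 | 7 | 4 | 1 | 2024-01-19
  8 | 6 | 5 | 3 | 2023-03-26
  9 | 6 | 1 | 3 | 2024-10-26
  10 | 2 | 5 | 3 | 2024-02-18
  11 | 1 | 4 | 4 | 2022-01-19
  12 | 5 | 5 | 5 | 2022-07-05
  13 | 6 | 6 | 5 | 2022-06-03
SELECT name, category FROM products WHERE category LIKE 'Au%'

Execution result:
name | category
Headphones | Audio
Microphone | Audio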